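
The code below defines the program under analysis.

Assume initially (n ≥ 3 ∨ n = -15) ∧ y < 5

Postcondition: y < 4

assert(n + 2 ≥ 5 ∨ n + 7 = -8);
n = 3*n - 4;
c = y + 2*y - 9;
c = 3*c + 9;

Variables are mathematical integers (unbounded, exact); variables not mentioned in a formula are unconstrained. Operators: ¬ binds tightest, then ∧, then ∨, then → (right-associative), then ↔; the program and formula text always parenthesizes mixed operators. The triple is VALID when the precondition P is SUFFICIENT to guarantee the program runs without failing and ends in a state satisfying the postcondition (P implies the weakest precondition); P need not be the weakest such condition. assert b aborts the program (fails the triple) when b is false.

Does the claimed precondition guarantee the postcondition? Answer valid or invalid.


Working backward. After the program, y < 4 must hold.
Before c := 3*c + 9: y < 4
Before c := y + 2*y - 9: y < 4
Before n := 3*n - 4: y < 4
Before assert n + 2 ≥ 5 ∨ n + 7 = -8: (n ≥ 3 ∨ n = -15) ∧ y < 4
The weakest precondition is (n ≥ 3 ∨ n = -15) ∧ y < 4.
Check whether (n ≥ 3 ∨ n = -15) ∧ y < 5 implies it.
Countermodel: at the initial state n = 3, y = 4, the precondition holds but the weakest precondition fails.
Answer: invalid


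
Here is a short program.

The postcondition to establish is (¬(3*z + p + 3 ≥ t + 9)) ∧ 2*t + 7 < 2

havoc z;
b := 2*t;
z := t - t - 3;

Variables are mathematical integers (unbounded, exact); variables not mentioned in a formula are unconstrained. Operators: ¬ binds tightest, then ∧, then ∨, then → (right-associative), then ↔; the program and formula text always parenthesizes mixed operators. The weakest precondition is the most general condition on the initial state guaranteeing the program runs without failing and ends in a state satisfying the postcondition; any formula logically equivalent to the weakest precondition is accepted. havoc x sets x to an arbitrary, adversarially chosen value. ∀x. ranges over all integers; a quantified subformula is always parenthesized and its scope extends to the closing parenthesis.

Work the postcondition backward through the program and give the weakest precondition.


Working backward. After the program, the postcondition (¬(3*z + p + 3 ≥ t + 9)) ∧ 2*t + 7 < 2 must hold; in canonical form it is (¬(p + 3*z ≥ t + 6)) ∧ 2*t < -5.
Before z := t - t - 3: (¬(p ≥ t + 15)) ∧ 2*t < -5
Before b := 2*t: (¬(p ≥ t + 15)) ∧ 2*t < -5
Before havoc z: (¬(p ≥ t + 15)) ∧ 2*t < -5
Answer: WP = (¬(p ≥ t + 15)) ∧ 2*t < -5


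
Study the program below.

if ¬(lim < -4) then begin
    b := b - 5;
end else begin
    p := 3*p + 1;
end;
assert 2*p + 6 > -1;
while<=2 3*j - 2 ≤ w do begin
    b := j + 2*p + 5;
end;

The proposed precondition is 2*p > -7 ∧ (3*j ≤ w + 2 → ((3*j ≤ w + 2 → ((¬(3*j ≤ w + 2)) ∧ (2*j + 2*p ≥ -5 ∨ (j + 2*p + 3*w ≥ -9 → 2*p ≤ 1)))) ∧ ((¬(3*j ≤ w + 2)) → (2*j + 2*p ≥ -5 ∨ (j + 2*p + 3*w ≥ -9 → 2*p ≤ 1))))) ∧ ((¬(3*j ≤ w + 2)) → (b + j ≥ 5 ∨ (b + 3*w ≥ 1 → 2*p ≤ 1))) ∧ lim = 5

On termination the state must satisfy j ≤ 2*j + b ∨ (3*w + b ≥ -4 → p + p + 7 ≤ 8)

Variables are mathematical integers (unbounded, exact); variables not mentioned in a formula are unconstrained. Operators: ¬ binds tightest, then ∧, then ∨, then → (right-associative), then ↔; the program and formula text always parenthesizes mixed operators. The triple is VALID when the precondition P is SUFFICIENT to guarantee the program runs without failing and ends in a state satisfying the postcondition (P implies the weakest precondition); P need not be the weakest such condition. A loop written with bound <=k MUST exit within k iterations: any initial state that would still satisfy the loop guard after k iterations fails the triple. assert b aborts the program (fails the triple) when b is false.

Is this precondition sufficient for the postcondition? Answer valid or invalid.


Working backward. After the program, the postcondition j ≤ 2*j + b ∨ (3*w + b ≥ -4 → p + p + 7 ≤ 8) must hold; in canonical form it is b + j ≥ 0 ∨ (b + 3*w ≥ -4 → 2*p ≤ 1).
Before the loop (bound <=2), unroll the exhaustion recursion (WP_0 = exit-now case; WP_j = one more guarded iteration, up to j = 2):
  WP_0: (¬(3*j ≤ w + 2)) ∧ (b + j ≥ 0 ∨ (b + 3*w ≥ -4 → 2*p ≤ 1))
  WP_1: (3*j ≤ w + 2 → ((¬(3*j ≤ w + 2)) ∧ (2*j + 2*p ≥ -5 ∨ (j + 2*p + 3*w ≥ -9 → 2*p ≤ 1)))) ∧ ((¬(3*j ≤ w + 2)) → (b + j ≥ 0 ∨ (b + 3*w ≥ -4 → 2*p ≤ 1)))
  WP_2: (3*j ≤ w + 2 → ((3*j ≤ w + 2 → ((¬(3*j ≤ w + 2)) ∧ (2*j + 2*p ≥ -5 ∨ (j + 2*p + 3*w ≥ -9 → 2*p ≤ 1)))) ∧ ((¬(3*j ≤ w + 2)) → (2*j + 2*p ≥ -5 ∨ (j + 2*p + 3*w ≥ -9 → 2*p ≤ 1))))) ∧ ((¬(3*j ≤ w + 2)) → (b + j ≥ 0 ∨ (b + 3*w ≥ -4 → 2*p ≤ 1)))
So before the loop: (3*j ≤ w + 2 → ((3*j ≤ w + 2 → ((¬(3*j ≤ w + 2)) ∧ (2*j + 2*p ≥ -5 ∨ (j + 2*p + 3*w ≥ -9 → 2*p ≤ 1)))) ∧ ((¬(3*j ≤ w + 2)) → (2*j + 2*p ≥ -5 ∨ (j + 2*p + 3*w ≥ -9 → 2*p ≤ 1))))) ∧ ((¬(3*j ≤ w + 2)) → (b + j ≥ 0 ∨ (b + 3*w ≥ -4 → 2*p ≤ 1)))
Before assert 2*p + 6 > -1: 2*p > -7 ∧ (3*j ≤ w + 2 → ((3*j ≤ w + 2 → ((¬(3*j ≤ w + 2)) ∧ (2*j + 2*p ≥ -5 ∨ (j + 2*p + 3*w ≥ -9 → 2*p ≤ 1)))) ∧ ((¬(3*j ≤ w + 2)) → (2*j + 2*p ≥ -5 ∨ (j + 2*p + 3*w ≥ -9 → 2*p ≤ 1))))) ∧ ((¬(3*j ≤ w + 2)) → (b + j ≥ 0 ∨ (b + 3*w ≥ -4 → 2*p ≤ 1)))
Then branch requires 2*p > -7 ∧ (3*j ≤ w + 2 → ((3*j ≤ w + 2 → ((¬(3*j ≤ w + 2)) ∧ (2*j + 2*p ≥ -5 ∨ (j + 2*p + 3*w ≥ -9 → 2*p ≤ 1)))) ∧ ((¬(3*j ≤ w + 2)) → (2*j + 2*p ≥ -5 ∨ (j + 2*p + 3*w ≥ -9 → 2*p ≤ 1))))) ∧ ((¬(3*j ≤ w + 2)) → (b + j ≥ 5 ∨ (b + 3*w ≥ 1 → 2*p ≤ 1))); else branch requires 6*p > -9 ∧ (3*j ≤ w + 2 → ((3*j ≤ w + 2 → ((¬(3*j ≤ w + 2)) ∧ (2*j + 6*p ≥ -7 ∨ (j + 6*p + 3*w ≥ -11 → 6*p ≤ -1)))) ∧ ((¬(3*j ≤ w + 2)) → (2*j + 6*p ≥ -7 ∨ (j + 6*p + 3*w ≥ -11 → 6*p ≤ -1))))) ∧ ((¬(3*j ≤ w + 2)) → (b + j ≥ 0 ∨ (b + 3*w ≥ -4 → 6*p ≤ -1))).
Before the if: ((¬(lim < -4)) → (2*p > -7 ∧ (3*j ≤ w + 2 → ((3*j ≤ w + 2 → ((¬(3*j ≤ w + 2)) ∧ (2*j + 2*p ≥ -5 ∨ (j + 2*p + 3*w ≥ -9 → 2*p ≤ 1)))) ∧ ((¬(3*j ≤ w + 2)) → (2*j + 2*p ≥ -5 ∨ (j + 2*p + 3*w ≥ -9 → 2*p ≤ 1))))) ∧ ((¬(3*j ≤ w + 2)) → (b + j ≥ 5 ∨ (b + 3*w ≥ 1 → 2*p ≤ 1))))) ∧ (lim < -4 → (6*p > -9 ∧ (3*j ≤ w + 2 → ((3*j ≤ w + 2 → ((¬(3*j ≤ w + 2)) ∧ (2*j + 6*p ≥ -7 ∨ (j + 6*p + 3*w ≥ -11 → 6*p ≤ -1)))) ∧ ((¬(3*j ≤ w + 2)) → (2*j + 6*p ≥ -7 ∨ (j + 6*p + 3*w ≥ -11 → 6*p ≤ -1))))) ∧ ((¬(3*j ≤ w + 2)) → (b + j ≥ 0 ∨ (b + 3*w ≥ -4 → 6*p ≤ -1)))))
The weakest precondition is ((¬(lim < -4)) → (2*p > -7 ∧ (3*j ≤ w + 2 → ((3*j ≤ w + 2 → ((¬(3*j ≤ w + 2)) ∧ (2*j + 2*p ≥ -5 ∨ (j + 2*p + 3*w ≥ -9 → 2*p ≤ 1)))) ∧ ((¬(3*j ≤ w + 2)) → (2*j + 2*p ≥ -5 ∨ (j + 2*p + 3*w ≥ -9 → 2*p ≤ 1))))) ∧ ((¬(3*j ≤ w + 2)) → (b + j ≥ 5 ∨ (b + 3*w ≥ 1 → 2*p ≤ 1))))) ∧ (lim < -4 → (6*p > -9 ∧ (3*j ≤ w + 2 → ((3*j ≤ w + 2 → ((¬(3*j ≤ w + 2)) ∧ (2*j + 6*p ≥ -7 ∨ (j + 6*p + 3*w ≥ -11 → 6*p ≤ -1)))) ∧ ((¬(3*j ≤ w + 2)) → (2*j + 6*p ≥ -7 ∨ (j + 6*p + 3*w ≥ -11 → 6*p ≤ -1))))) ∧ ((¬(3*j ≤ w + 2)) → (b + j ≥ 0 ∨ (b + 3*w ≥ -4 → 6*p ≤ -1))))).
Check whether 2*p > -7 ∧ (3*j ≤ w + 2 → ((3*j ≤ w + 2 → ((¬(3*j ≤ w + 2)) ∧ (2*j + 2*p ≥ -5 ∨ (j + 2*p + 3*w ≥ -9 → 2*p ≤ 1)))) ∧ ((¬(3*j ≤ w + 2)) → (2*j + 2*p ≥ -5 ∨ (j + 2*p + 3*w ≥ -9 → 2*p ≤ 1))))) ∧ ((¬(3*j ≤ w + 2)) → (b + j ≥ 5 ∨ (b + 3*w ≥ 1 → 2*p ≤ 1))) ∧ lim = 5 implies it.
Every state satisfying the precondition satisfies the weakest precondition: the implication holds.
Answer: valid


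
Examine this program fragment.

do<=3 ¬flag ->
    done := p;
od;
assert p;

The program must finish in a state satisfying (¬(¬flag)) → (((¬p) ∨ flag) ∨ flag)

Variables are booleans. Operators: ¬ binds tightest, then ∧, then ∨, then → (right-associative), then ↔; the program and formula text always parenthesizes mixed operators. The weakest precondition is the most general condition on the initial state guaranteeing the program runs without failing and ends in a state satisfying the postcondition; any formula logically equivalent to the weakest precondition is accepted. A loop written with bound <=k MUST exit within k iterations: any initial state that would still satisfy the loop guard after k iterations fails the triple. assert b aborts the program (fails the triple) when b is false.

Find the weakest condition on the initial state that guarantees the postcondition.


Working backward. After the program, the postcondition (¬(¬flag)) → (((¬p) ∨ flag) ∨ flag) must hold; in canonical form it is flag → ((¬p) ∨ flag).
Before assert p: p ∧ (flag → ((¬p) ∨ flag))
Before the loop (bound <=3), unroll the exhaustion recursion (WP_0 = exit-now case; WP_j = one more guarded iteration, up to j = 3):
  WP_0: flag ∧ p ∧ (flag → ((¬p) ∨ flag))
  WP_1: ((¬flag) → (flag ∧ p ∧ (flag → ((¬p) ∨ flag)))) ∧ (flag → (p ∧ (flag → ((¬p) ∨ flag))))
  WP_2: ((¬flag) → (((¬flag) → (flag ∧ p ∧ (flag → ((¬p) ∨ flag)))) ∧ (flag → (p ∧ (flag → ((¬p) ∨ flag)))))) ∧ (flag → (p ∧ (flag → ((¬p) ∨ flag))))
  WP_3: ((¬flag) → (((¬flag) → (((¬flag) → (flag ∧ p ∧ (flag → ((¬p) ∨ flag)))) ∧ (flag → (p ∧ (flag → ((¬p) ∨ flag)))))) ∧ (flag → (p ∧ (flag → ((¬p) ∨ flag)))))) ∧ (flag → (p ∧ (flag → ((¬p) ∨ flag))))
So before the loop: ((¬flag) → (((¬flag) → (((¬flag) → (flag ∧ p ∧ (flag → ((¬p) ∨ flag)))) ∧ (flag → (p ∧ (flag → ((¬p) ∨ flag)))))) ∧ (flag → (p ∧ (flag → ((¬p) ∨ flag)))))) ∧ (flag → (p ∧ (flag → ((¬p) ∨ flag))))
Answer: WP = ((¬flag) → (((¬flag) → (((¬flag) → (flag ∧ p ∧ (flag → ((¬p) ∨ flag)))) ∧ (flag → (p ∧ (flag → ((¬p) ∨ flag)))))) ∧ (flag → (p ∧ (flag → ((¬p) ∨ flag)))))) ∧ (flag → (p ∧ (flag → ((¬p) ∨ flag))))


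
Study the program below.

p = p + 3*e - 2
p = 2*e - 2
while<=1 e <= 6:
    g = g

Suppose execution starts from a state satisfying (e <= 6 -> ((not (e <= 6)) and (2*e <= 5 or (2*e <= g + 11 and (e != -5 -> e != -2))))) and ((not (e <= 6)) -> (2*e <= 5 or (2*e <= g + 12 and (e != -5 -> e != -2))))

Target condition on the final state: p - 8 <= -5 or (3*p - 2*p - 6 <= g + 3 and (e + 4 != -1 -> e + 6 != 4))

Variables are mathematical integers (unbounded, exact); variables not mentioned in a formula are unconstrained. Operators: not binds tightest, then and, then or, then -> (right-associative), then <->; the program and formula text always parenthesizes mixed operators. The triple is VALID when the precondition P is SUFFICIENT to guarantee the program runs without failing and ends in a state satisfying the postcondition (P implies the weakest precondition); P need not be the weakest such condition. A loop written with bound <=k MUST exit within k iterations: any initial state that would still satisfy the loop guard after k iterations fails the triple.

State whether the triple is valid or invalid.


Working backward. After the program, the postcondition p - 8 <= -5 or (3*p - 2*p - 6 <= g + 3 and (e + 4 != -1 -> e + 6 != 4)) must hold; in canonical form it is p <= 3 or (p <= g + 9 and (e != -5 -> e != -2)).
Before the loop (bound <=1), unroll the exhaustion recursion (WP_0 = exit-now case; WP_j = one more guarded iteration, up to j = 1):
  WP_0: (not (e <= 6)) and (p <= 3 or (p <= g + 9 and (e != -5 -> e != -2)))
  WP_1: (e <= 6 -> ((not (e <= 6)) and (p <= 3 or (p <= g + 9 and (e != -5 -> e != -2))))) and ((not (e <= 6)) -> (p <= 3 or (p <= g + 9 and (e != -5 -> e != -2))))
So before the loop: (e <= 6 -> ((not (e <= 6)) and (p <= 3 or (p <= g + 9 and (e != -5 -> e != -2))))) and ((not (e <= 6)) -> (p <= 3 or (p <= g + 9 and (e != -5 -> e != -2))))
Before p := 2*e - 2: (e <= 6 -> ((not (e <= 6)) and (2*e <= 5 or (2*e <= g + 11 and (e != -5 -> e != -2))))) and ((not (e <= 6)) -> (2*e <= 5 or (2*e <= g + 11 and (e != -5 -> e != -2))))
Before p := p + 3*e - 2: (e <= 6 -> ((not (e <= 6)) and (2*e <= 5 or (2*e <= g + 11 and (e != -5 -> e != -2))))) and ((not (e <= 6)) -> (2*e <= 5 or (2*e <= g + 11 and (e != -5 -> e != -2))))
The weakest precondition is (e <= 6 -> ((not (e <= 6)) and (2*e <= 5 or (2*e <= g + 11 and (e != -5 -> e != -2))))) and ((not (e <= 6)) -> (2*e <= 5 or (2*e <= g + 11 and (e != -5 -> e != -2)))).
Check whether (e <= 6 -> ((not (e <= 6)) and (2*e <= 5 or (2*e <= g + 11 and (e != -5 -> e != -2))))) and ((not (e <= 6)) -> (2*e <= 5 or (2*e <= g + 12 and (e != -5 -> e != -2)))) implies it.
Countermodel: at the initial state e = 7, g = 2, the precondition holds but the weakest precondition fails.
Answer: invalid


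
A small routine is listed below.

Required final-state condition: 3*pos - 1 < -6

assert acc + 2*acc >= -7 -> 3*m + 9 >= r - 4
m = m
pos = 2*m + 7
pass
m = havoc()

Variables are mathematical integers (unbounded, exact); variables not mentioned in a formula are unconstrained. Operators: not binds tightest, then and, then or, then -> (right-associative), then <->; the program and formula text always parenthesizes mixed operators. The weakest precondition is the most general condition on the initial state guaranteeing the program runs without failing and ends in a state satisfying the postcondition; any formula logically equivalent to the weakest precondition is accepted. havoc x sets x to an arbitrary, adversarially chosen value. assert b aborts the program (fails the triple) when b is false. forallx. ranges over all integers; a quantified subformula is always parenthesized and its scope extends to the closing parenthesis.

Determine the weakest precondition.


Working backward. After the program, the postcondition 3*pos - 1 < -6 must hold; in canonical form it is 3*pos < -5.
Before havoc m: 3*pos < -5
Before skip: 3*pos < -5
Before pos := 2*m + 7: 6*m < -26
Before m := m: 6*m < -26
Before assert acc + 2*acc >= -7 -> 3*m + 9 >= r - 4: (3*acc >= -7 -> 3*m >= r - 13) and 6*m < -26
Answer: WP = (3*acc >= -7 -> 3*m >= r - 13) and 6*m < -26


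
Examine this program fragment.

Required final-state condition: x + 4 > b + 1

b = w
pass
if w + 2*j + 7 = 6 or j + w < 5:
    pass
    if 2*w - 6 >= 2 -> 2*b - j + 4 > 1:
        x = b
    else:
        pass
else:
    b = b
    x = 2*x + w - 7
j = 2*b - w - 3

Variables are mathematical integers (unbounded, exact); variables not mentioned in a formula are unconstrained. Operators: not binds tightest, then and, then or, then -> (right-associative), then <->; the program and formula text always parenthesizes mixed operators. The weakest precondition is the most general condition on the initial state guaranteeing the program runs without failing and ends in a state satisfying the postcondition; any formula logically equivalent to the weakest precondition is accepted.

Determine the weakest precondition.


Working backward. After the program, the postcondition x + 4 > b + 1 must hold; in canonical form it is x > b - 3.
Before j := 2*b - w - 3: x > b - 3
Then branch requires (not (2*w >= 8 -> 2*b > j - 3)) -> x > b - 3; else branch requires w + 2*x > b + 4.
Before the if: ((2*j + w = -1 or j + w < 5) -> ((not (2*w >= 8 -> 2*b > j - 3)) -> x > b - 3)) and ((not (2*j + w = -1 or j + w < 5)) -> w + 2*x > b + 4)
Before skip: ((2*j + w = -1 or j + w < 5) -> ((not (2*w >= 8 -> 2*b > j - 3)) -> x > b - 3)) and ((not (2*j + w = -1 or j + w < 5)) -> w + 2*x > b + 4)
Before b := w: ((2*j + w = -1 or j + w < 5) -> ((not (2*w >= 8 -> 2*w > j - 3)) -> x > w - 3)) and ((not (2*j + w = -1 or j + w < 5)) -> 2*x > 4)
Answer: WP = ((2*j + w = -1 or j + w < 5) -> ((not (2*w >= 8 -> 2*w > j - 3)) -> x > w - 3)) and ((not (2*j + w = -1 or j + w < 5)) -> 2*x > 4)


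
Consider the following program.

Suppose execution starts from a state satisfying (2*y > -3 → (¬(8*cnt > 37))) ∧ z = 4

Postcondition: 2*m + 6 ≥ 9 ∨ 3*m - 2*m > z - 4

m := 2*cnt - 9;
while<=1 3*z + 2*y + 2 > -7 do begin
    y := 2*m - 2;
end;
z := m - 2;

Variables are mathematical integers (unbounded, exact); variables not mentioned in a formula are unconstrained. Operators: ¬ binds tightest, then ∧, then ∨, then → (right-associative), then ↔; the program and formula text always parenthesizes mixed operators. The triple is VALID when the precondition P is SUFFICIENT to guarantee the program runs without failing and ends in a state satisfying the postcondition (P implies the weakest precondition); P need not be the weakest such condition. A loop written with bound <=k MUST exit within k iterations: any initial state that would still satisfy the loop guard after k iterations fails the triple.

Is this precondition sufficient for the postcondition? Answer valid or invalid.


Working backward. After the program, the postcondition 2*m + 6 ≥ 9 ∨ 3*m - 2*m > z - 4 must hold; in canonical form it is 2*m ≥ 3 ∨ m > z - 4.
Before z := m - 2: true
Before the loop (bound <=1), unroll the exhaustion recursion (WP_0 = exit-now case; WP_j = one more guarded iteration, up to j = 1):
  WP_0: ¬(2*y + 3*z > -9)
  WP_1: 2*y + 3*z > -9 → (¬(4*m + 3*z > -5))
So before the loop: 2*y + 3*z > -9 → (¬(4*m + 3*z > -5))
Before m := 2*cnt - 9: 2*y + 3*z > -9 → (¬(8*cnt + 3*z > 31))
The weakest precondition is 2*y + 3*z > -9 → (¬(8*cnt + 3*z > 31)).
Check whether (2*y > -3 → (¬(8*cnt > 37))) ∧ z = 4 implies it.
Countermodel: at the initial state cnt = 3, y = 0, z = 4, the precondition holds but the weakest precondition fails.
Answer: invalid


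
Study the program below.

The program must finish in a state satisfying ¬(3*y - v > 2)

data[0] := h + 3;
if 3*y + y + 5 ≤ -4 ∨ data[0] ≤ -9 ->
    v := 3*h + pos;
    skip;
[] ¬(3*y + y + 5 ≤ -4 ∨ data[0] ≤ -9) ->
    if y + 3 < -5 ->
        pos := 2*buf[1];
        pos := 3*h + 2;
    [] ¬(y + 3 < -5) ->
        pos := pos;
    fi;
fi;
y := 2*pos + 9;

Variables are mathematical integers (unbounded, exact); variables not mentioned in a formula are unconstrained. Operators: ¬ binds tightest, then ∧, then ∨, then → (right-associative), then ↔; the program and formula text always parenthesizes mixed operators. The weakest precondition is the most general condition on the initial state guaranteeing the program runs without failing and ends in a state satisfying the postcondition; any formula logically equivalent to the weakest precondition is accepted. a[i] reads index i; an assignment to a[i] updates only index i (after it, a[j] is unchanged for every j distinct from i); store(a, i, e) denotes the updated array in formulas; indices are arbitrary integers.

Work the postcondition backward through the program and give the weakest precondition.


Working backward. After the program, the postcondition ¬(3*y - v > 2) must hold; in canonical form it is ¬(3*y > v + 2).
Before y := 2*pos + 9: ¬(6*pos > v - 25)
Then branch requires ¬(5*pos > 3*h - 25); else branch requires (y < -8 → (¬(18*h > v - 37))) ∧ ((¬(y < -8)) → (¬(6*pos > v - 25))).
Before the if: ((4*y ≤ -9 ∨ data[0] ≤ -9) → (¬(5*pos > 3*h - 25))) ∧ ((¬(4*y ≤ -9 ∨ data[0] ≤ -9)) → ((y < -8 → (¬(18*h > v - 37))) ∧ ((¬(y < -8)) → (¬(6*pos > v - 25)))))
Before data[0] := h + 3: ((4*y ≤ -9 ∨ h ≤ -12) → (¬(5*pos > 3*h - 25))) ∧ ((¬(4*y ≤ -9 ∨ h ≤ -12)) → ((y < -8 → (¬(18*h > v - 37))) ∧ ((¬(y < -8)) → (¬(6*pos > v - 25)))))
Answer: WP = ((4*y ≤ -9 ∨ h ≤ -12) → (¬(5*pos > 3*h - 25))) ∧ ((¬(4*y ≤ -9 ∨ h ≤ -12)) → ((y < -8 → (¬(18*h > v - 37))) ∧ ((¬(y < -8)) → (¬(6*pos > v - 25)))))


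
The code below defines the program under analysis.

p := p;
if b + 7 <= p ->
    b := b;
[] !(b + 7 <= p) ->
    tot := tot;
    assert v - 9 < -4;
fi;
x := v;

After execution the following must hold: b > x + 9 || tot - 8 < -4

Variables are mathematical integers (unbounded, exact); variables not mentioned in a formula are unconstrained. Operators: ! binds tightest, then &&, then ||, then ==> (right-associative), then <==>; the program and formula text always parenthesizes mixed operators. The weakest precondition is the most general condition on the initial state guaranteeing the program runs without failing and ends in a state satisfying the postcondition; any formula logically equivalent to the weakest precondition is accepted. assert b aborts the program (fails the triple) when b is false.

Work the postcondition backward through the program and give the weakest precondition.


Working backward. After the program, the postcondition b > x + 9 || tot - 8 < -4 must hold; in canonical form it is b > x + 9 || tot < 4.
Before x := v: b > v + 9 || tot < 4
Then branch requires b > v + 9 || tot < 4; else branch requires v < 5 && (b > v + 9 || tot < 4).
Before the if: (b <= p - 7 ==> (b > v + 9 || tot < 4)) && ((!(b <= p - 7)) ==> (v < 5 && (b > v + 9 || tot < 4)))
Before p := p: (b <= p - 7 ==> (b > v + 9 || tot < 4)) && ((!(b <= p - 7)) ==> (v < 5 && (b > v + 9 || tot < 4)))
Answer: WP = (b <= p - 7 ==> (b > v + 9 || tot < 4)) && ((!(b <= p - 7)) ==> (v < 5 && (b > v + 9 || tot < 4)))


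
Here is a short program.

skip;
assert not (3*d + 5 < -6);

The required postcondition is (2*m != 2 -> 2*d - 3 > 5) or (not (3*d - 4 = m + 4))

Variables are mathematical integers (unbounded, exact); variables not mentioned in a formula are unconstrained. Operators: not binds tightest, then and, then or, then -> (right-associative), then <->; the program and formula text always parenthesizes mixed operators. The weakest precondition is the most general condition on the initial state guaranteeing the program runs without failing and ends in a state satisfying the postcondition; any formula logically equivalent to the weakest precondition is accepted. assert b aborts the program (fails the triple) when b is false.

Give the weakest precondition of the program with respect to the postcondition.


Working backward. After the program, the postcondition (2*m != 2 -> 2*d - 3 > 5) or (not (3*d - 4 = m + 4)) must hold; in canonical form it is (2*m != 2 -> 2*d > 8) or (not (3*d = m + 8)).
Before assert not (3*d + 5 < -6): (not (3*d < -11)) and ((2*m != 2 -> 2*d > 8) or (not (3*d = m + 8)))
Before skip: (not (3*d < -11)) and ((2*m != 2 -> 2*d > 8) or (not (3*d = m + 8)))
Answer: WP = (not (3*d < -11)) and ((2*m != 2 -> 2*d > 8) or (not (3*d = m + 8)))


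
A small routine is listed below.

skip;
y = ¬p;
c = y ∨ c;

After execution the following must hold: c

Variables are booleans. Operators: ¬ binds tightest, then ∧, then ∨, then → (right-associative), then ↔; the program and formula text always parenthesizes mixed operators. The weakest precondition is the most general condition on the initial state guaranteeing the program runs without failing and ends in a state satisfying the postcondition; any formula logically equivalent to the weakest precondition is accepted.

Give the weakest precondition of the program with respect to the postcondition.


Working backward. After the program, c must hold.
Before c := y ∨ c: y ∨ c
Before y := ¬p: (¬p) ∨ c
Before skip: (¬p) ∨ c
Answer: WP = (¬p) ∨ c


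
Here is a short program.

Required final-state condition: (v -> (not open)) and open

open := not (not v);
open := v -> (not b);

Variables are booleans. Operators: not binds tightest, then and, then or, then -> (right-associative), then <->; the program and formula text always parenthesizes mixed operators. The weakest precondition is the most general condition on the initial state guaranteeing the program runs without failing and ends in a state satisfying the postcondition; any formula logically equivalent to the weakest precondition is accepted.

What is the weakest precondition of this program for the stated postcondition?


Working backward. After the program, (v -> (not open)) and open must hold.
Before open := v -> (not b): (v -> (not (v -> (not b)))) and (v -> (not b))
Before open := not (not v): (v -> (not (v -> (not b)))) and (v -> (not b))
Answer: WP = (v -> (not (v -> (not b)))) and (v -> (not b))


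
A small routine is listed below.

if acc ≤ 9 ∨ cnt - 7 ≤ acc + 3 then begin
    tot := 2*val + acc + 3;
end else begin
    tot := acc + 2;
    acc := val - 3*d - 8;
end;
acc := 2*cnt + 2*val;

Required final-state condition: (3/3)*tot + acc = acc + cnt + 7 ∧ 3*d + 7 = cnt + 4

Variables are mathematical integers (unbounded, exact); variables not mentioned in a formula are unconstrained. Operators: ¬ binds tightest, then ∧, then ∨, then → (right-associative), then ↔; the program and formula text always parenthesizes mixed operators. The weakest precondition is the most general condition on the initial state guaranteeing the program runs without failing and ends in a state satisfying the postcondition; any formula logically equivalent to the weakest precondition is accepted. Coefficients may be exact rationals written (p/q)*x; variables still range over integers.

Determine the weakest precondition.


Working backward. After the program, the postcondition (3/3)*tot + acc = acc + cnt + 7 ∧ 3*d + 7 = cnt + 4 must hold; in canonical form it is tot = cnt + 7 ∧ 3*d = cnt - 3.
Before acc := 2*cnt + 2*val: tot = cnt + 7 ∧ 3*d = cnt - 3
Then branch requires acc + 2*val = cnt + 4 ∧ 3*d = cnt - 3; else branch requires acc = cnt + 5 ∧ 3*d = cnt - 3.
Before the if: ((acc ≤ 9 ∨ cnt ≤ acc + 10) → (acc + 2*val = cnt + 4 ∧ 3*d = cnt - 3)) ∧ ((¬(acc ≤ 9 ∨ cnt ≤ acc + 10)) → (acc = cnt + 5 ∧ 3*d = cnt - 3))
Answer: WP = ((acc ≤ 9 ∨ cnt ≤ acc + 10) → (acc + 2*val = cnt + 4 ∧ 3*d = cnt - 3)) ∧ ((¬(acc ≤ 9 ∨ cnt ≤ acc + 10)) → (acc = cnt + 5 ∧ 3*d = cnt - 3))


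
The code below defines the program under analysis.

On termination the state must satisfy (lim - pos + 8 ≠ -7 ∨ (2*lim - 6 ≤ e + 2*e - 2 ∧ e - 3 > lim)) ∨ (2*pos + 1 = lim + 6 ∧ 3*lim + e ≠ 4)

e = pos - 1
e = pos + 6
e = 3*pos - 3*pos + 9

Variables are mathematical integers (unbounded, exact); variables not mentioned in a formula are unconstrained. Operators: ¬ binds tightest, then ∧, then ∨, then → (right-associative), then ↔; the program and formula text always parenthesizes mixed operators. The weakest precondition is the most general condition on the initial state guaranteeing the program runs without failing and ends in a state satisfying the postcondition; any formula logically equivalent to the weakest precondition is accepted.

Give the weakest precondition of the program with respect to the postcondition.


Working backward. After the program, the postcondition (lim - pos + 8 ≠ -7 ∨ (2*lim - 6 ≤ e + 2*e - 2 ∧ e - 3 > lim)) ∨ (2*pos + 1 = lim + 6 ∧ 3*lim + e ≠ 4) must hold; in canonical form it is lim ≠ pos - 15 ∨ (2*lim ≤ 3*e + 4 ∧ e > lim + 3) ∨ (2*pos = lim + 5 ∧ e + 3*lim ≠ 4).
Before e := 3*pos - 3*pos + 9: lim ≠ pos - 15 ∨ (2*lim ≤ 31 ∧ lim < 6) ∨ (2*pos = lim + 5 ∧ 3*lim ≠ -5)
Before e := pos + 6: lim ≠ pos - 15 ∨ (2*lim ≤ 31 ∧ lim < 6) ∨ (2*pos = lim + 5 ∧ 3*lim ≠ -5)
Before e := pos - 1: lim ≠ pos - 15 ∨ (2*lim ≤ 31 ∧ lim < 6) ∨ (2*pos = lim + 5 ∧ 3*lim ≠ -5)
Answer: WP = lim ≠ pos - 15 ∨ (2*lim ≤ 31 ∧ lim < 6) ∨ (2*pos = lim + 5 ∧ 3*lim ≠ -5)


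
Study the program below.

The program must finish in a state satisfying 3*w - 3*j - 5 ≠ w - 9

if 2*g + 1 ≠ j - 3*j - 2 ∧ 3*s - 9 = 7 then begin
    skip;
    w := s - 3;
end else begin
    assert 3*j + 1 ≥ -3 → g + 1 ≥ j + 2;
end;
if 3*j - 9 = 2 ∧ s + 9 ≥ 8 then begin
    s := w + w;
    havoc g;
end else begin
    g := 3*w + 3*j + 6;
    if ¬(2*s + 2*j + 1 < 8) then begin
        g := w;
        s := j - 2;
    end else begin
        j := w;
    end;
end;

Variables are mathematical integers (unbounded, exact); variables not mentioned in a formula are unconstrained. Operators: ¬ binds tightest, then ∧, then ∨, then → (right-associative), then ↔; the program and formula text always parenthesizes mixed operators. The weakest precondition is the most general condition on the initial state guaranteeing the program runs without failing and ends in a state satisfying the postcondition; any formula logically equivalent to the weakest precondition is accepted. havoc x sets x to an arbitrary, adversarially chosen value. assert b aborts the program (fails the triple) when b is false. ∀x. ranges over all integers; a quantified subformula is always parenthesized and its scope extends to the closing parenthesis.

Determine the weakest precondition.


Working backward. After the program, the postcondition 3*w - 3*j - 5 ≠ w - 9 must hold; in canonical form it is 2*w ≠ 3*j - 4.
Then branch requires 2*w ≠ 3*j - 4; else branch requires ((¬(2*j + 2*s < 7)) → 2*w ≠ 3*j - 4) ∧ (2*j + 2*s < 7 → w ≠ 4).
Before the if: ((3*j = 11 ∧ s ≥ -1) → 2*w ≠ 3*j - 4) ∧ ((¬(3*j = 11 ∧ s ≥ -1)) → (((¬(2*j + 2*s < 7)) → 2*w ≠ 3*j - 4) ∧ (2*j + 2*s < 7 → w ≠ 4)))
Then branch requires ((3*j = 11 ∧ s ≥ -1) → 2*s ≠ 3*j + 2) ∧ ((¬(3*j = 11 ∧ s ≥ -1)) → (((¬(2*j + 2*s < 7)) → 2*s ≠ 3*j + 2) ∧ (2*j + 2*s < 7 → s ≠ 7))); else branch requires (3*j ≥ -4 → g ≥ j + 1) ∧ ((3*j = 11 ∧ s ≥ -1) → 2*w ≠ 3*j - 4) ∧ ((¬(3*j = 11 ∧ s ≥ -1)) → (((¬(2*j + 2*s < 7)) → 2*w ≠ 3*j - 4) ∧ (2*j + 2*s < 7 → w ≠ 4))).
Before the if: ((2*g + 2*j ≠ -3 ∧ 3*s = 16) → (((3*j = 11 ∧ s ≥ -1) → 2*s ≠ 3*j + 2) ∧ ((¬(3*j = 11 ∧ s ≥ -1)) → (((¬(2*j + 2*s < 7)) → 2*s ≠ 3*j + 2) ∧ (2*j + 2*s < 7 → s ≠ 7))))) ∧ ((¬(2*g + 2*j ≠ -3 ∧ 3*s = 16)) → ((3*j ≥ -4 → g ≥ j + 1) ∧ ((3*j = 11 ∧ s ≥ -1) → 2*w ≠ 3*j - 4) ∧ ((¬(3*j = 11 ∧ s ≥ -1)) → (((¬(2*j + 2*s < 7)) → 2*w ≠ 3*j - 4) ∧ (2*j + 2*s < 7 → w ≠ 4)))))
Answer: WP = ((2*g + 2*j ≠ -3 ∧ 3*s = 16) → (((3*j = 11 ∧ s ≥ -1) → 2*s ≠ 3*j + 2) ∧ ((¬(3*j = 11 ∧ s ≥ -1)) → (((¬(2*j + 2*s < 7)) → 2*s ≠ 3*j + 2) ∧ (2*j + 2*s < 7 → s ≠ 7))))) ∧ ((¬(2*g + 2*j ≠ -3 ∧ 3*s = 16)) → ((3*j ≥ -4 → g ≥ j + 1) ∧ ((3*j = 11 ∧ s ≥ -1) → 2*w ≠ 3*j - 4) ∧ ((¬(3*j = 11 ∧ s ≥ -1)) → (((¬(2*j + 2*s < 7)) → 2*w ≠ 3*j - 4) ∧ (2*j + 2*s < 7 → w ≠ 4)))))


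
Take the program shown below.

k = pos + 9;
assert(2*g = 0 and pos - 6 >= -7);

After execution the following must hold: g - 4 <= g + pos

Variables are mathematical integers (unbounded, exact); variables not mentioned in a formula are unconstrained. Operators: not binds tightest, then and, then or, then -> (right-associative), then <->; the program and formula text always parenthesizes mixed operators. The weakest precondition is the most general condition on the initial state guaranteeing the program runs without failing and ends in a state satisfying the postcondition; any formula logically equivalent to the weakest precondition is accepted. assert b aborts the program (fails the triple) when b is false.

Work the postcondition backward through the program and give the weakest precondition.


Working backward. After the program, the postcondition g - 4 <= g + pos must hold; in canonical form it is pos >= -4.
Before assert 2*g = 0 and pos - 6 >= -7: 2*g = 0 and pos >= -1 and pos >= -4
Before k := pos + 9: 2*g = 0 and pos >= -1 and pos >= -4
Answer: WP = 2*g = 0 and pos >= -1 and pos >= -4


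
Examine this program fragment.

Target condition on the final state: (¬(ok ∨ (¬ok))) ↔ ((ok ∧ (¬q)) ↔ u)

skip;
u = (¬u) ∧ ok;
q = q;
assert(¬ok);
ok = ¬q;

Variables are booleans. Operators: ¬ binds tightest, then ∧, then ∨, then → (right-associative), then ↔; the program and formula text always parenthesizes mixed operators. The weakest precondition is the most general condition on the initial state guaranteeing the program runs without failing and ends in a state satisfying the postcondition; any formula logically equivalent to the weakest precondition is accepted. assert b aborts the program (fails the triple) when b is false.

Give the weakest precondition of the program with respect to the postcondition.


Working backward. After the program, the postcondition (¬(ok ∨ (¬ok))) ↔ ((ok ∧ (¬q)) ↔ u) must hold; in canonical form it is ¬((ok ∧ (¬q)) ↔ u).
Before ok := ¬q: ¬((¬q) ↔ u)
Before assert ¬ok: (¬ok) ∧ (¬((¬q) ↔ u))
Before q := q: (¬ok) ∧ (¬((¬q) ↔ u))
Before u := (¬u) ∧ ok: (¬ok) ∧ (¬((¬q) ↔ ((¬u) ∧ ok)))
Before skip: (¬ok) ∧ (¬((¬q) ↔ ((¬u) ∧ ok)))
Answer: WP = (¬ok) ∧ (¬((¬q) ↔ ((¬u) ∧ ok)))


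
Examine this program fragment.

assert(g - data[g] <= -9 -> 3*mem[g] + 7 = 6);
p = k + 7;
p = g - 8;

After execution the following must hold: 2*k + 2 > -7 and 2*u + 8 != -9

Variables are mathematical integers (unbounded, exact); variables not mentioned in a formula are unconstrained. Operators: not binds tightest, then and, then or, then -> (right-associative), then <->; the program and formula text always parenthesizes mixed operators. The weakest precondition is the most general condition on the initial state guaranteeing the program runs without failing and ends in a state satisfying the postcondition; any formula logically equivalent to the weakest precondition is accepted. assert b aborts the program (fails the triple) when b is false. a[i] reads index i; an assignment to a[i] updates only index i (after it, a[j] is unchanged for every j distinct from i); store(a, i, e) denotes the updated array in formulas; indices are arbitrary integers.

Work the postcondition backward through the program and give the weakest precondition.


Working backward. After the program, the postcondition 2*k + 2 > -7 and 2*u + 8 != -9 must hold; in canonical form it is 2*k > -9 and 2*u != -17.
Before p := g - 8: 2*k > -9 and 2*u != -17
Before p := k + 7: 2*k > -9 and 2*u != -17
Before assert g - data[g] <= -9 -> 3*mem[g] + 7 = 6: (g <= data[g] - 9 -> 3*mem[g] = -1) and 2*k > -9 and 2*u != -17
Answer: WP = (g <= data[g] - 9 -> 3*mem[g] = -1) and 2*k > -9 and 2*u != -17


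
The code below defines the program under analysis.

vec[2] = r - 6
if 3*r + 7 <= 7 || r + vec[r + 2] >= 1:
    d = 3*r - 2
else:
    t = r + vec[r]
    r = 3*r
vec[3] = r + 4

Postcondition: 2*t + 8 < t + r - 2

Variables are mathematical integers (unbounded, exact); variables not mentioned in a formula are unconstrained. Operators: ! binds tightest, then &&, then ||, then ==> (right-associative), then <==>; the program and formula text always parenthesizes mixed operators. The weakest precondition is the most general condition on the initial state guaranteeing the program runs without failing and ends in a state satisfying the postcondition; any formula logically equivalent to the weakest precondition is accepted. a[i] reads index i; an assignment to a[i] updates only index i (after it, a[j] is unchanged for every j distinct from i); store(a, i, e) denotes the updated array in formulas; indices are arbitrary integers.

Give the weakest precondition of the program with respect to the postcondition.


Working backward. After the program, the postcondition 2*t + 8 < t + r - 2 must hold; in canonical form it is t < r - 10.
Before vec[3] := r + 4: t < r - 10
Then branch requires t < r - 10; else branch requires vec[r] < 2*r - 10.
Before the if: ((3*r <= 0 || vec[r + 2] + r >= 1) ==> t < r - 10) && ((!(3*r <= 0 || vec[r + 2] + r >= 1)) ==> vec[r] < 2*r - 10)
Before vec[2] := r - 6: ((3*r <= 0 || store(vec, 2, r - 6)[r + 2] + r >= 1) ==> t < r - 10) && ((!(3*r <= 0 || store(vec, 2, r - 6)[r + 2] + r >= 1)) ==> store(vec, 2, r - 6)[r] < 2*r - 10)
Answer: WP = ((3*r <= 0 || store(vec, 2, r - 6)[r + 2] + r >= 1) ==> t < r - 10) && ((!(3*r <= 0 || store(vec, 2, r - 6)[r + 2] + r >= 1)) ==> store(vec, 2, r - 6)[r] < 2*r - 10)


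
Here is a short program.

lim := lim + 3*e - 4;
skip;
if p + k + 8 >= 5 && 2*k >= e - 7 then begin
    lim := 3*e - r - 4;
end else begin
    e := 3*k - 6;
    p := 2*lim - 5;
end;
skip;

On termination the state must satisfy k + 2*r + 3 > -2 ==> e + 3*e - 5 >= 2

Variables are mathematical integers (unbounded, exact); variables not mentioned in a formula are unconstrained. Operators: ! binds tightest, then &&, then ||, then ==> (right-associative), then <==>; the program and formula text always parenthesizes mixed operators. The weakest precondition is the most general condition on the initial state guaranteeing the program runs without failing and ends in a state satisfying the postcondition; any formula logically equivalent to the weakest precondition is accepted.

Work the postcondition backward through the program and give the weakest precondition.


Working backward. After the program, the postcondition k + 2*r + 3 > -2 ==> e + 3*e - 5 >= 2 must hold; in canonical form it is k + 2*r > -5 ==> 4*e >= 7.
Before skip: k + 2*r > -5 ==> 4*e >= 7
Then branch requires k + 2*r > -5 ==> 4*e >= 7; else branch requires k + 2*r > -5 ==> 12*k >= 31.
Before the if: ((k + p >= -3 && 2*k >= e - 7) ==> (k + 2*r > -5 ==> 4*e >= 7)) && ((!(k + p >= -3 && 2*k >= e - 7)) ==> (k + 2*r > -5 ==> 12*k >= 31))
Before skip: ((k + p >= -3 && 2*k >= e - 7) ==> (k + 2*r > -5 ==> 4*e >= 7)) && ((!(k + p >= -3 && 2*k >= e - 7)) ==> (k + 2*r > -5 ==> 12*k >= 31))
Before lim := lim + 3*e - 4: ((k + p >= -3 && 2*k >= e - 7) ==> (k + 2*r > -5 ==> 4*e >= 7)) && ((!(k + p >= -3 && 2*k >= e - 7)) ==> (k + 2*r > -5 ==> 12*k >= 31))
Answer: WP = ((k + p >= -3 && 2*k >= e - 7) ==> (k + 2*r > -5 ==> 4*e >= 7)) && ((!(k + p >= -3 && 2*k >= e - 7)) ==> (k + 2*r > -5 ==> 12*k >= 31))


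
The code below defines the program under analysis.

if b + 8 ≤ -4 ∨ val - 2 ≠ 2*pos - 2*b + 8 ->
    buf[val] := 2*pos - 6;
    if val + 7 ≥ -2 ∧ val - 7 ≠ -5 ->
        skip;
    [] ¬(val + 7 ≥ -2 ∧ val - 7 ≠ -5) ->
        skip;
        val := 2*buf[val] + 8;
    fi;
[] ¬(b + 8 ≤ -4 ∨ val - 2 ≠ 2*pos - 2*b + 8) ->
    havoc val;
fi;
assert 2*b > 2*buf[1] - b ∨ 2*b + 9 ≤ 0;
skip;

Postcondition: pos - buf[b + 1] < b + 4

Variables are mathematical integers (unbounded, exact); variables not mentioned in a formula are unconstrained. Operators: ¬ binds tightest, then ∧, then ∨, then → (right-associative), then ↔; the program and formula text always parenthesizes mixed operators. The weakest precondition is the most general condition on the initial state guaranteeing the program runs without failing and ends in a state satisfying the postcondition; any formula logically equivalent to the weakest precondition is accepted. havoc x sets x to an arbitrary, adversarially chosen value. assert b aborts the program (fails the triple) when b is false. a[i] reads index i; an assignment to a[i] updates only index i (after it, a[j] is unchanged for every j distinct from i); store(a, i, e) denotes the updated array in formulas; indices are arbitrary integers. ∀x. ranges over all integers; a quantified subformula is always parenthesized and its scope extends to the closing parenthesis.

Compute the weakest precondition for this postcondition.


Working backward. After the program, the postcondition pos - buf[b + 1] < b + 4 must hold; in canonical form it is pos < buf[b + 1] + b + 4.
Before skip: pos < buf[b + 1] + b + 4
Before assert 2*b > 2*buf[1] - b ∨ 2*b + 9 ≤ 0: (3*b > 2*buf[1] ∨ 2*b ≤ -9) ∧ pos < buf[b + 1] + b + 4
Then branch requires ((val ≥ -9 ∧ val ≠ 2) → ((3*b > 2*store(buf, val, 2*pos - 6)[1] ∨ 2*b ≤ -9) ∧ pos < store(buf, val, 2*pos - 6)[b + 1] + b + 4)) ∧ ((¬(val ≥ -9 ∧ val ≠ 2)) → ((3*b > 2*store(buf, val, 2*pos - 6)[1] ∨ 2*b ≤ -9) ∧ pos < store(buf, val, 2*pos - 6)[b + 1] + b + 4)); else branch requires (3*b > 2*buf[1] ∨ 2*b ≤ -9) ∧ pos < buf[b + 1] + b + 4.
Before the if: ((b ≤ -12 ∨ 2*b + val ≠ 2*pos + 10) → (((val ≥ -9 ∧ val ≠ 2) → ((3*b > 2*store(buf, val, 2*pos - 6)[1] ∨ 2*b ≤ -9) ∧ pos < store(buf, val, 2*pos - 6)[b + 1] + b + 4)) ∧ ((¬(val ≥ -9 ∧ val ≠ 2)) → ((3*b > 2*store(buf, val, 2*pos - 6)[1] ∨ 2*b ≤ -9) ∧ pos < store(buf, val, 2*pos - 6)[b + 1] + b + 4)))) ∧ ((¬(b ≤ -12 ∨ 2*b + val ≠ 2*pos + 10)) → ((3*b > 2*buf[1] ∨ 2*b ≤ -9) ∧ pos < buf[b + 1] + b + 4))
Answer: WP = ((b ≤ -12 ∨ 2*b + val ≠ 2*pos + 10) → (((val ≥ -9 ∧ val ≠ 2) → ((3*b > 2*store(buf, val, 2*pos - 6)[1] ∨ 2*b ≤ -9) ∧ pos < store(buf, val, 2*pos - 6)[b + 1] + b + 4)) ∧ ((¬(val ≥ -9 ∧ val ≠ 2)) → ((3*b > 2*store(buf, val, 2*pos - 6)[1] ∨ 2*b ≤ -9) ∧ pos < store(buf, val, 2*pos - 6)[b + 1] + b + 4)))) ∧ ((¬(b ≤ -12 ∨ 2*b + val ≠ 2*pos + 10)) → ((3*b > 2*buf[1] ∨ 2*b ≤ -9) ∧ pos < buf[b + 1] + b + 4))
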